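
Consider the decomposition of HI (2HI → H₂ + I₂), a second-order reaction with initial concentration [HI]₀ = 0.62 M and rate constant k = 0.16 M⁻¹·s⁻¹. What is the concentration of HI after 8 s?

0.3457 M

Step 1: For a second-order reaction: 1/[HI] = 1/[HI]₀ + kt
Step 2: 1/[HI] = 1/0.62 + 0.16 × 8
Step 3: 1/[HI] = 1.613 + 1.28 = 2.893
Step 4: [HI] = 1/2.893 = 0.3457 M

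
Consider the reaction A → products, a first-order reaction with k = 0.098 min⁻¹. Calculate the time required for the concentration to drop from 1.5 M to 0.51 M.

11.01 min

Step 1: For first-order: t = ln([A]₀/[A])/k
Step 2: t = ln(1.5/0.51)/0.098
Step 3: t = ln(2.941)/0.098
Step 4: t = 1.079/0.098 = 11.01 min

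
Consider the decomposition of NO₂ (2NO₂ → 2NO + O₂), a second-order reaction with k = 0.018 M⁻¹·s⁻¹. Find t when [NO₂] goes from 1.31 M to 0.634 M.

45.22 s

Step 1: For second-order: t = (1/[NO₂] - 1/[NO₂]₀)/k
Step 2: t = (1/0.634 - 1/1.31)/0.018
Step 3: t = (1.577 - 0.7634)/0.018
Step 4: t = 0.8139/0.018 = 45.22 s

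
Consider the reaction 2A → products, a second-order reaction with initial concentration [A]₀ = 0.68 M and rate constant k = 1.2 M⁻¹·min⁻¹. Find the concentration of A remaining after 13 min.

0.05858 M

Step 1: For a second-order reaction: 1/[A] = 1/[A]₀ + kt
Step 2: 1/[A] = 1/0.68 + 1.2 × 13
Step 3: 1/[A] = 1.471 + 15.6 = 17.07
Step 4: [A] = 1/17.07 = 0.05858 M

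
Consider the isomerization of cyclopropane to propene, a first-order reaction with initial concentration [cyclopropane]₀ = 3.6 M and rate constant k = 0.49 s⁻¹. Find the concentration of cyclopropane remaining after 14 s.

0.003776 M

Step 1: For a first-order reaction: [cyclopropane] = [cyclopropane]₀ × e^(-kt)
Step 2: [cyclopropane] = 3.6 × e^(-0.49 × 14)
Step 3: [cyclopropane] = 3.6 × e^(-6.86)
Step 4: [cyclopropane] = 3.6 × 0.00104891 = 0.003776 M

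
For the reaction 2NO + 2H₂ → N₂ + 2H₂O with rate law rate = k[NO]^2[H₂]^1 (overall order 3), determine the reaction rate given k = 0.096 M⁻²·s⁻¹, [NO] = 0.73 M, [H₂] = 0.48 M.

0.02456 M/s

Step 1: The rate law is rate = k[NO]^2[H₂]^1, overall order = 2+1 = 3
Step 2: Substitute values: rate = 0.096 × (0.73)^2 × (0.48)^1
Step 3: rate = 0.096 × 0.5329 × 0.48 = 0.024556 M/s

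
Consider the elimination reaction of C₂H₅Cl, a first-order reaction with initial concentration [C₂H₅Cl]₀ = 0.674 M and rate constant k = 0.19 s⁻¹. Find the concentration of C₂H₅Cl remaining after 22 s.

0.01031 M

Step 1: For a first-order reaction: [C₂H₅Cl] = [C₂H₅Cl]₀ × e^(-kt)
Step 2: [C₂H₅Cl] = 0.674 × e^(-0.19 × 22)
Step 3: [C₂H₅Cl] = 0.674 × e^(-4.18)
Step 4: [C₂H₅Cl] = 0.674 × 0.0152985 = 0.01031 M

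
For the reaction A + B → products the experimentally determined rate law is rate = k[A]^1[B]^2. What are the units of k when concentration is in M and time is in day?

M⁻²·day⁻¹

Step 1: Overall order = 1 + 2 = 3.
Step 2: rate has units M·day⁻¹; [A]^1[B]^2 has units M^3.
Step 3: k = rate/([A]^1[B]^2), so units of k = M^(1-3)·day⁻¹ = M⁻²·day⁻¹.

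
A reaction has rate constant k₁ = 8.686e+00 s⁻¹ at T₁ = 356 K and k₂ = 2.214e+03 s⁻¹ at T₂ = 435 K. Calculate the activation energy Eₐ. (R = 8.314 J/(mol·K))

90.3 kJ/mol

Step 1: Use the two-temperature Arrhenius form: ln(k₂/k₁) = -Eₐ/R × (1/T₂ - 1/T₁)
Step 2: ln(k₂/k₁) = ln(2.214e+03/8.686e+00) = ln(254.893) = 5.54084
Step 3: 1/T₂ - 1/T₁ = 1/435 - 1/356 = -5.101382e-04 K⁻¹
Step 4: Eₐ = -R × ln(k₂/k₁) / (1/T₂ - 1/T₁) = -8.314 × 5.54084 / -5.101382e-04
Step 5: Eₐ = 9.0302e+04 J/mol = 90.3 kJ/mol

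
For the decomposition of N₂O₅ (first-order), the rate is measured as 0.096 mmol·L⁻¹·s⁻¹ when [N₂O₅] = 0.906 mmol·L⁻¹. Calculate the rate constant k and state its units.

0.106 s⁻¹

Step 1: rate = k[N₂O₅]^1, so k = rate / [N₂O₅]^1.
Step 2: k = 0.096 / (0.906)^1 = 0.096 / 0.906.
Step 3: k = 0.106 s⁻¹.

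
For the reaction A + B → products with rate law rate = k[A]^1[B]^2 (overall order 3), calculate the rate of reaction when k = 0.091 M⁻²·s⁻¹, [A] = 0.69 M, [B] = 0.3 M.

0.005651 M/s

Step 1: The rate law is rate = k[A]^1[B]^2, overall order = 1+2 = 3
Step 2: Substitute values: rate = 0.091 × (0.69)^1 × (0.3)^2
Step 3: rate = 0.091 × 0.69 × 0.09 = 0.0056511 M/s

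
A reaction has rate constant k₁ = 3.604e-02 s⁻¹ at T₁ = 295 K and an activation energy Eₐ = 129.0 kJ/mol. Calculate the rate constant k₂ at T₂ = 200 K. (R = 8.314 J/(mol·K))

5.089e-13 s⁻¹

Step 1: Use the two-temperature Arrhenius form: ln(k₂/k₁) = -Eₐ/R × (1/T₂ - 1/T₁)
Step 2: Convert Eₐ to J/mol: 129.0 kJ/mol = 129000 J/mol
Step 3: 1/T₂ - 1/T₁ = 1/200 - 1/295 = 1.610169e-03 K⁻¹
Step 4: ln(k₂/k₁) = -129000/8.314 × 1.610169e-03 = -24.98338
Step 5: k₂ = k₁ × exp(-24.98338) = 3.604e-02 × 1.41207e-11 = 5.089e-13 s⁻¹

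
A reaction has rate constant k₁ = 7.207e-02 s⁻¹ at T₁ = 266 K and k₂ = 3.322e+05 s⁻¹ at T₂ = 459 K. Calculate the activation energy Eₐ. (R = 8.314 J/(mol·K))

80.7 kJ/mol

Step 1: Use the two-temperature Arrhenius form: ln(k₂/k₁) = -Eₐ/R × (1/T₂ - 1/T₁)
Step 2: ln(k₂/k₁) = ln(3.322e+05/7.207e-02) = ln(4.60941e+06) = 15.3436
Step 3: 1/T₂ - 1/T₁ = 1/459 - 1/266 = -1.580749e-03 K⁻¹
Step 4: Eₐ = -R × ln(k₂/k₁) / (1/T₂ - 1/T₁) = -8.314 × 15.3436 / -1.580749e-03
Step 5: Eₐ = 8.0700e+04 J/mol = 80.7 kJ/mol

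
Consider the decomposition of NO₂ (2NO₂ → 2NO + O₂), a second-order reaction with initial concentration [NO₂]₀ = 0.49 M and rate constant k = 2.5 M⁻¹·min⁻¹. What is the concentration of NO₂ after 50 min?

0.007871 M

Step 1: For a second-order reaction: 1/[NO₂] = 1/[NO₂]₀ + kt
Step 2: 1/[NO₂] = 1/0.49 + 2.5 × 50
Step 3: 1/[NO₂] = 2.041 + 125 = 127
Step 4: [NO₂] = 1/127 = 0.007871 M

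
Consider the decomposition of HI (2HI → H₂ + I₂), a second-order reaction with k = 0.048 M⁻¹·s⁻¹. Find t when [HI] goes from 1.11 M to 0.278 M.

56.17 s

Step 1: For second-order: t = (1/[HI] - 1/[HI]₀)/k
Step 2: t = (1/0.278 - 1/1.11)/0.048
Step 3: t = (3.597 - 0.9009)/0.048
Step 4: t = 2.696/0.048 = 56.17 s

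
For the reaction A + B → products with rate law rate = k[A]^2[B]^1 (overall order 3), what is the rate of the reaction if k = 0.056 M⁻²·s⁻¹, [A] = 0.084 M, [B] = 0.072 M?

2.845e-05 M/s

Step 1: The rate law is rate = k[A]^2[B]^1, overall order = 2+1 = 3
Step 2: Substitute values: rate = 0.056 × (0.084)^2 × (0.072)^1
Step 3: rate = 0.056 × 0.007056 × 0.072 = 2.84498e-05 M/s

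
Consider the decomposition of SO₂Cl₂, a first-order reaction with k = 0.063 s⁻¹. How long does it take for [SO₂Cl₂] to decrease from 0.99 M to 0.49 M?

11.16 s

Step 1: For first-order: t = ln([SO₂Cl₂]₀/[SO₂Cl₂])/k
Step 2: t = ln(0.99/0.49)/0.063
Step 3: t = ln(2.02)/0.063
Step 4: t = 0.7033/0.063 = 11.16 s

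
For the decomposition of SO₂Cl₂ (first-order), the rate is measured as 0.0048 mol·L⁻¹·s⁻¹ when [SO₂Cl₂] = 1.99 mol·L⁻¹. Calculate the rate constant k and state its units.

0.002412 s⁻¹

Step 1: rate = k[SO₂Cl₂]^1, so k = rate / [SO₂Cl₂]^1.
Step 2: k = 0.0048 / (1.99)^1 = 0.0048 / 1.99.
Step 3: k = 0.002412 s⁻¹.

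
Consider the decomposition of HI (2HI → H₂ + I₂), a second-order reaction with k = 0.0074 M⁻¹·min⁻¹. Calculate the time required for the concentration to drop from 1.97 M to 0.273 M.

426.4 min

Step 1: For second-order: t = (1/[HI] - 1/[HI]₀)/k
Step 2: t = (1/0.273 - 1/1.97)/0.0074
Step 3: t = (3.663 - 0.5076)/0.0074
Step 4: t = 3.155/0.0074 = 426.4 min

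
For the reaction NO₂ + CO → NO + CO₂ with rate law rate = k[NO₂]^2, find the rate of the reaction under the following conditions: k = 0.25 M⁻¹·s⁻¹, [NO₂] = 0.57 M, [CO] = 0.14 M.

0.08122 M/s

Step 1: The rate law is rate = k[NO₂]^2
Step 2: Note that the rate does not depend on [CO] (zero order in CO).
Step 3: rate = 0.25 × (0.57)^2 = 0.081225 M/s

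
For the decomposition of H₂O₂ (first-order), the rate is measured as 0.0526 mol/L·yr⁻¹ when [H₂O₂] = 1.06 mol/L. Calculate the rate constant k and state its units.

0.04962 yr⁻¹

Step 1: rate = k[H₂O₂]^1, so k = rate / [H₂O₂]^1.
Step 2: k = 0.0526 / (1.06)^1 = 0.0526 / 1.06.
Step 3: k = 0.04962 yr⁻¹.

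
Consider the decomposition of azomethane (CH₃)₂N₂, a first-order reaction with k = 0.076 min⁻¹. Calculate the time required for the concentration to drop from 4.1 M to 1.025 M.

18.24 min

Step 1: For first-order: t = ln([azomethane]₀/[azomethane])/k
Step 2: t = ln(4.1/1.025)/0.076
Step 3: t = ln(4)/0.076
Step 4: t = 1.386/0.076 = 18.24 min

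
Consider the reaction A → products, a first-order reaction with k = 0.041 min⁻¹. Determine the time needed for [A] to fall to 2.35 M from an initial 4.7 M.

16.91 min

Step 1: For first-order: t = ln([A]₀/[A])/k
Step 2: t = ln(4.7/2.35)/0.041
Step 3: t = ln(2)/0.041
Step 4: t = 0.6931/0.041 = 16.91 min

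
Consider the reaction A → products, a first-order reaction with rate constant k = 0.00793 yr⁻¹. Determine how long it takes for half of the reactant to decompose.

87.41 yr

Step 1: For a first-order reaction, t₁/₂ = ln(2)/k
Step 2: t₁/₂ = ln(2)/0.00793
Step 3: t₁/₂ = 0.6931/0.00793 = 87.41 yr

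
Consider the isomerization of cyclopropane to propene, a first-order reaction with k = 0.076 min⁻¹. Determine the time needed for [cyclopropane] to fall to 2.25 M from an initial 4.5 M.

9.12 min

Step 1: For first-order: t = ln([cyclopropane]₀/[cyclopropane])/k
Step 2: t = ln(4.5/2.25)/0.076
Step 3: t = ln(2)/0.076
Step 4: t = 0.6931/0.076 = 9.12 min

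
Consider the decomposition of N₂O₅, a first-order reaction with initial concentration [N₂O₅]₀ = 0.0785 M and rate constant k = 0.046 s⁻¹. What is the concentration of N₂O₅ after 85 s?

0.001573 M

Step 1: For a first-order reaction: [N₂O₅] = [N₂O₅]₀ × e^(-kt)
Step 2: [N₂O₅] = 0.0785 × e^(-0.046 × 85)
Step 3: [N₂O₅] = 0.0785 × e^(-3.91)
Step 4: [N₂O₅] = 0.0785 × 0.0200405 = 0.001573 M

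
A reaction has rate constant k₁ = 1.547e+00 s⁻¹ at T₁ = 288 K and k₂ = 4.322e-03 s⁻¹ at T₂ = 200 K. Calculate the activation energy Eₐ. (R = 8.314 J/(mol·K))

32.0 kJ/mol

Step 1: Use the two-temperature Arrhenius form: ln(k₂/k₁) = -Eₐ/R × (1/T₂ - 1/T₁)
Step 2: ln(k₂/k₁) = ln(4.322e-03/1.547e+00) = ln(0.00279379) = -5.88035
Step 3: 1/T₂ - 1/T₁ = 1/200 - 1/288 = 1.527778e-03 K⁻¹
Step 4: Eₐ = -R × ln(k₂/k₁) / (1/T₂ - 1/T₁) = -8.314 × -5.88035 / 1.527778e-03
Step 5: Eₐ = 3.2000e+04 J/mol = 32.0 kJ/mol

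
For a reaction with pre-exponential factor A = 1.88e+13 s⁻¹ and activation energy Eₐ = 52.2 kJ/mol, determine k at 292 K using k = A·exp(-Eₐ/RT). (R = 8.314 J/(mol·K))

8.63e+03 s⁻¹

Step 1: Use the Arrhenius equation: k = A × exp(-Eₐ/RT)
Step 2: Convert Eₐ to J/mol: 52.2 kJ/mol = 52200 J/mol
Step 3: Calculate the exponent: -Eₐ/(RT) = -52200/(8.314 × 292) = -21.50194
Step 4: k = 1.88e+13 × exp(-21.50194)
Step 5: k = 1.88e+13 × 4.59014e-10 = 8.6295e+03 s⁻¹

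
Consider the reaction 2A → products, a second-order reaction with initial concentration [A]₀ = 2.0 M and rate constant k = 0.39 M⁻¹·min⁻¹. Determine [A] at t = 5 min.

0.4082 M

Step 1: For a second-order reaction: 1/[A] = 1/[A]₀ + kt
Step 2: 1/[A] = 1/2.0 + 0.39 × 5
Step 3: 1/[A] = 0.5 + 1.95 = 2.45
Step 4: [A] = 1/2.45 = 0.4082 M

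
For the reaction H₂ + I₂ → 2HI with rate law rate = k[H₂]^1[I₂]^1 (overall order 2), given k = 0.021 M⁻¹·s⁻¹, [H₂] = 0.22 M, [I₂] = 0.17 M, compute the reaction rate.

0.0007854 M/s

Step 1: The rate law is rate = k[H₂]^1[I₂]^1, overall order = 1+1 = 2
Step 2: Substitute values: rate = 0.021 × (0.22)^1 × (0.17)^1
Step 3: rate = 0.021 × 0.22 × 0.17 = 0.0007854 M/s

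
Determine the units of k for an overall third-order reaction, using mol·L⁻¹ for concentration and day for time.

(mol·L⁻¹)⁻²·day⁻¹

Step 1: For overall order n, rate = k × (concentration)^n.
Step 2: Rate has units mol·L⁻¹·day⁻¹; concentration term has units (mol·L⁻¹)^3.
Step 3: k = rate / (concentration)^n, so units of k = (mol·L⁻¹)^(1-3)·day⁻¹ = (mol·L⁻¹)⁻²·day⁻¹.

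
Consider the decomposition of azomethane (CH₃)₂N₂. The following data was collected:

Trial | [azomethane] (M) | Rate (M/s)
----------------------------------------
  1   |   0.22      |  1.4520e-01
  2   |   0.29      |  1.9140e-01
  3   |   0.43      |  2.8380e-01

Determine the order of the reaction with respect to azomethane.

first order (1)

Step 1: Compare trials to find order n where rate₂/rate₁ = ([azomethane]₂/[azomethane]₁)^n
Step 2: rate₂/rate₁ = 1.9140e-01/1.4520e-01 = 1.318
Step 3: [azomethane]₂/[azomethane]₁ = 0.29/0.22 = 1.318
Step 4: n = ln(1.318)/ln(1.318) = 1.00 ≈ 1
Step 5: The reaction is first order in azomethane.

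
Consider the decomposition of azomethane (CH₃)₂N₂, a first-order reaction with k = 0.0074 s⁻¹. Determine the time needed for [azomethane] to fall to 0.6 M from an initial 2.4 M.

187.3 s

Step 1: For first-order: t = ln([azomethane]₀/[azomethane])/k
Step 2: t = ln(2.4/0.6)/0.0074
Step 3: t = ln(4)/0.0074
Step 4: t = 1.386/0.0074 = 187.3 s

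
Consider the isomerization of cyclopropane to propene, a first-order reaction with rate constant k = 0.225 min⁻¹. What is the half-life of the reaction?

3.081 min

Step 1: For a first-order reaction, t₁/₂ = ln(2)/k
Step 2: t₁/₂ = ln(2)/0.225
Step 3: t₁/₂ = 0.6931/0.225 = 3.081 min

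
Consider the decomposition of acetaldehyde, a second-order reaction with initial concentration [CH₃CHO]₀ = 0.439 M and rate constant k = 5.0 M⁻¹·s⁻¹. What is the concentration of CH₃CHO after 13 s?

0.01486 M

Step 1: For a second-order reaction: 1/[CH₃CHO] = 1/[CH₃CHO]₀ + kt
Step 2: 1/[CH₃CHO] = 1/0.439 + 5.0 × 13
Step 3: 1/[CH₃CHO] = 2.278 + 65 = 67.28
Step 4: [CH₃CHO] = 1/67.28 = 0.01486 M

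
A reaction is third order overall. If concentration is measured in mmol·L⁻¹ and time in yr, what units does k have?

(mmol·L⁻¹)⁻²·yr⁻¹

Step 1: For overall order n, rate = k × (concentration)^n.
Step 2: Rate has units mmol·L⁻¹·yr⁻¹; concentration term has units (mmol·L⁻¹)^3.
Step 3: k = rate / (concentration)^n, so units of k = (mmol·L⁻¹)^(1-3)·yr⁻¹ = (mmol·L⁻¹)⁻²·yr⁻¹.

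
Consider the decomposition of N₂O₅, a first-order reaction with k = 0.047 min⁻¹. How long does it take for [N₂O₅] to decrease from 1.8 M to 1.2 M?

8.627 min

Step 1: For first-order: t = ln([N₂O₅]₀/[N₂O₅])/k
Step 2: t = ln(1.8/1.2)/0.047
Step 3: t = ln(1.5)/0.047
Step 4: t = 0.4055/0.047 = 8.627 min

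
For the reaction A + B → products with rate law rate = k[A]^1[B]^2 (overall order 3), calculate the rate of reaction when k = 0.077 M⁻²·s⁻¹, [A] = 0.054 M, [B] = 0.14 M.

8.15e-05 M/s

Step 1: The rate law is rate = k[A]^1[B]^2, overall order = 1+2 = 3
Step 2: Substitute values: rate = 0.077 × (0.054)^1 × (0.14)^2
Step 3: rate = 0.077 × 0.054 × 0.0196 = 8.14968e-05 M/s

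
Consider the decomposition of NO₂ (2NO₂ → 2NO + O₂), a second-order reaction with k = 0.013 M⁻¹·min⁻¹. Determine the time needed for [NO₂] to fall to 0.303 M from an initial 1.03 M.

179.2 min

Step 1: For second-order: t = (1/[NO₂] - 1/[NO₂]₀)/k
Step 2: t = (1/0.303 - 1/1.03)/0.013
Step 3: t = (3.3 - 0.9709)/0.013
Step 4: t = 2.329/0.013 = 179.2 min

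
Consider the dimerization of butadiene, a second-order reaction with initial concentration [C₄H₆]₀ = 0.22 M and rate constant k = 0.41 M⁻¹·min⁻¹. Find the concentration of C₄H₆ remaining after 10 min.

0.1157 M

Step 1: For a second-order reaction: 1/[C₄H₆] = 1/[C₄H₆]₀ + kt
Step 2: 1/[C₄H₆] = 1/0.22 + 0.41 × 10
Step 3: 1/[C₄H₆] = 4.545 + 4.1 = 8.645
Step 4: [C₄H₆] = 1/8.645 = 0.1157 M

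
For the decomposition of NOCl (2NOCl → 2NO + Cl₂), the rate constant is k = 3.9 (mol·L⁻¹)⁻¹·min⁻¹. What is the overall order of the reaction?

second order (2)

Step 1: The units of k for an nth-order reaction are (concentration)^(1-n)·(time)⁻¹.
Step 2: Here k has units (mol·L⁻¹)⁻¹·min⁻¹, so the concentration exponent is -1.
Step 3: 1 - n = -1 ⇒ n = 2. The reaction is second order.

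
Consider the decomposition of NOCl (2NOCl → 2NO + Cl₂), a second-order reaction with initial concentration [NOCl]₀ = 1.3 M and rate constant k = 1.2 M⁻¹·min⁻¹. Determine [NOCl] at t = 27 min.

0.03015 M

Step 1: For a second-order reaction: 1/[NOCl] = 1/[NOCl]₀ + kt
Step 2: 1/[NOCl] = 1/1.3 + 1.2 × 27
Step 3: 1/[NOCl] = 0.7692 + 32.4 = 33.17
Step 4: [NOCl] = 1/33.17 = 0.03015 M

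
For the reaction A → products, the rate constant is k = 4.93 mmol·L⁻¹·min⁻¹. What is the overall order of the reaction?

zeroth order (0)

Step 1: The units of k for an nth-order reaction are (concentration)^(1-n)·(time)⁻¹.
Step 2: Here k has units mmol·L⁻¹·min⁻¹, so the concentration exponent is 1.
Step 3: 1 - n = 1 ⇒ n = 0. The reaction is zeroth order.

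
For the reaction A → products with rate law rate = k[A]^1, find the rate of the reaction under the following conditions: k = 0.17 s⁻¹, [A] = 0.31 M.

0.0527 M/s

Step 1: Identify the rate law: rate = k[A]^1
Step 2: Substitute values: rate = 0.17 × (0.31)^1
Step 3: Calculate: rate = 0.17 × 0.31 = 0.0527 M/s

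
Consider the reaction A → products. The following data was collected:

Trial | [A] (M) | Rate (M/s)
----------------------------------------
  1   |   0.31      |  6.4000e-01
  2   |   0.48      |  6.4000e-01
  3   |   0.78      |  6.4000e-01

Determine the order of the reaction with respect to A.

zeroth order (0)

Step 1: Compare trials - when concentration changes, rate stays constant.
Step 2: rate₂/rate₁ = 6.4000e-01/6.4000e-01 = 1
Step 3: [A]₂/[A]₁ = 0.48/0.31 = 1.548
Step 4: Since rate ratio ≈ (conc ratio)^0, the reaction is zeroth order.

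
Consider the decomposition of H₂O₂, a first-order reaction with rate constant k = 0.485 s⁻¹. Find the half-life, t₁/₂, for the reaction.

1.429 s

Step 1: For a first-order reaction, t₁/₂ = ln(2)/k
Step 2: t₁/₂ = ln(2)/0.485
Step 3: t₁/₂ = 0.6931/0.485 = 1.429 s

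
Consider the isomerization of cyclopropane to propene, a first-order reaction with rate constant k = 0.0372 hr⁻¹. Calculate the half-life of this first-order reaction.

18.63 hr

Step 1: For a first-order reaction, t₁/₂ = ln(2)/k
Step 2: t₁/₂ = ln(2)/0.0372
Step 3: t₁/₂ = 0.6931/0.0372 = 18.63 hr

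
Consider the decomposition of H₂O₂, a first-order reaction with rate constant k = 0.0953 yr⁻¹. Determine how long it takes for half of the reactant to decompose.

7.273 yr

Step 1: For a first-order reaction, t₁/₂ = ln(2)/k
Step 2: t₁/₂ = ln(2)/0.0953
Step 3: t₁/₂ = 0.6931/0.0953 = 7.273 yr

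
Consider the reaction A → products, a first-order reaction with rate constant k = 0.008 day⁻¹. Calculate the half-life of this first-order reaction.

86.64 day

Step 1: For a first-order reaction, t₁/₂ = ln(2)/k
Step 2: t₁/₂ = ln(2)/0.008
Step 3: t₁/₂ = 0.6931/0.008 = 86.64 day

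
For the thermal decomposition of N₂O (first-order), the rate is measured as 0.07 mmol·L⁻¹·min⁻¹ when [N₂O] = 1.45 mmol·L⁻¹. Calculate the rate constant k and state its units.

0.04828 min⁻¹

Step 1: rate = k[N₂O]^1, so k = rate / [N₂O]^1.
Step 2: k = 0.07 / (1.45)^1 = 0.07 / 1.45.
Step 3: k = 0.04828 min⁻¹.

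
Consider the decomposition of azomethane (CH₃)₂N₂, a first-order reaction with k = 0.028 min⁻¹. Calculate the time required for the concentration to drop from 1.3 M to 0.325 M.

49.51 min

Step 1: For first-order: t = ln([azomethane]₀/[azomethane])/k
Step 2: t = ln(1.3/0.325)/0.028
Step 3: t = ln(4)/0.028
Step 4: t = 1.386/0.028 = 49.51 min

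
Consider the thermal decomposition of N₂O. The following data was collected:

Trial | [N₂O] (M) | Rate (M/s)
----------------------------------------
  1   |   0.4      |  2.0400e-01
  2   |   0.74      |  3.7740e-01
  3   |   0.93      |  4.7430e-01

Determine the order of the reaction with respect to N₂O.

first order (1)

Step 1: Compare trials to find order n where rate₂/rate₁ = ([N₂O]₂/[N₂O]₁)^n
Step 2: rate₂/rate₁ = 3.7740e-01/2.0400e-01 = 1.85
Step 3: [N₂O]₂/[N₂O]₁ = 0.74/0.4 = 1.85
Step 4: n = ln(1.85)/ln(1.85) = 1.00 ≈ 1
Step 5: The reaction is first order in N₂O.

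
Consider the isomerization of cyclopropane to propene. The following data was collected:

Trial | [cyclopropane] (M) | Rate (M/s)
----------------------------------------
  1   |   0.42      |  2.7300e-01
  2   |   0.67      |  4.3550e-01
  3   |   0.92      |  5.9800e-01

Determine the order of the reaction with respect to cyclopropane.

first order (1)

Step 1: Compare trials to find order n where rate₂/rate₁ = ([cyclopropane]₂/[cyclopropane]₁)^n
Step 2: rate₂/rate₁ = 4.3550e-01/2.7300e-01 = 1.595
Step 3: [cyclopropane]₂/[cyclopropane]₁ = 0.67/0.42 = 1.595
Step 4: n = ln(1.595)/ln(1.595) = 1.00 ≈ 1
Step 5: The reaction is first order in cyclopropane.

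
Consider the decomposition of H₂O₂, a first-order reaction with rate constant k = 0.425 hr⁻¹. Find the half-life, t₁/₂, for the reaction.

1.631 hr

Step 1: For a first-order reaction, t₁/₂ = ln(2)/k
Step 2: t₁/₂ = ln(2)/0.425
Step 3: t₁/₂ = 0.6931/0.425 = 1.631 hr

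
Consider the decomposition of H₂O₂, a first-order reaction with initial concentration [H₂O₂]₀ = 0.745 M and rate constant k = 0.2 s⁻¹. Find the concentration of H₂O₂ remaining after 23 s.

0.007489 M

Step 1: For a first-order reaction: [H₂O₂] = [H₂O₂]₀ × e^(-kt)
Step 2: [H₂O₂] = 0.745 × e^(-0.2 × 23)
Step 3: [H₂O₂] = 0.745 × e^(-4.6)
Step 4: [H₂O₂] = 0.745 × 0.0100518 = 0.007489 M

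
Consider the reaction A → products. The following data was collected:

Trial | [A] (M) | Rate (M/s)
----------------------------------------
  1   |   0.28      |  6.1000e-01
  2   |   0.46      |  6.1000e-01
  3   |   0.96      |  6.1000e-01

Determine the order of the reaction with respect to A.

zeroth order (0)

Step 1: Compare trials - when concentration changes, rate stays constant.
Step 2: rate₂/rate₁ = 6.1000e-01/6.1000e-01 = 1
Step 3: [A]₂/[A]₁ = 0.46/0.28 = 1.643
Step 4: Since rate ratio ≈ (conc ratio)^0, the reaction is zeroth order.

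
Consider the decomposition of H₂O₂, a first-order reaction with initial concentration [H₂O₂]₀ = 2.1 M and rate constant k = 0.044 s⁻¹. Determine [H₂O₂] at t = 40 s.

0.3613 M

Step 1: For a first-order reaction: [H₂O₂] = [H₂O₂]₀ × e^(-kt)
Step 2: [H₂O₂] = 2.1 × e^(-0.044 × 40)
Step 3: [H₂O₂] = 2.1 × e^(-1.76)
Step 4: [H₂O₂] = 2.1 × 0.172045 = 0.3613 M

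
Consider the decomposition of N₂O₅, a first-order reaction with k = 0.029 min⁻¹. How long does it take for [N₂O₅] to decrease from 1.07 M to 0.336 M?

39.94 min

Step 1: For first-order: t = ln([N₂O₅]₀/[N₂O₅])/k
Step 2: t = ln(1.07/0.336)/0.029
Step 3: t = ln(3.185)/0.029
Step 4: t = 1.158/0.029 = 39.94 min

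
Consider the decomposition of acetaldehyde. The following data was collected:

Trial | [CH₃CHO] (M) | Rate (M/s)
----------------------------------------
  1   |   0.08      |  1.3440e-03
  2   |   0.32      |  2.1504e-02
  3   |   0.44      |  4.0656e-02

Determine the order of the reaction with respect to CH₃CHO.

second order (2)

Step 1: Compare trials to find order n where rate₂/rate₁ = ([CH₃CHO]₂/[CH₃CHO]₁)^n
Step 2: rate₂/rate₁ = 2.1504e-02/1.3440e-03 = 16
Step 3: [CH₃CHO]₂/[CH₃CHO]₁ = 0.32/0.08 = 4
Step 4: n = ln(16)/ln(4) = 2.00 ≈ 2
Step 5: The reaction is second order in CH₃CHO.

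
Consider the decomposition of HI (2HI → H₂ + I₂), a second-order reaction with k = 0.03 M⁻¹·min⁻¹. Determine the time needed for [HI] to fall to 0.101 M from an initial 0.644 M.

278.3 min

Step 1: For second-order: t = (1/[HI] - 1/[HI]₀)/k
Step 2: t = (1/0.101 - 1/0.644)/0.03
Step 3: t = (9.901 - 1.553)/0.03
Step 4: t = 8.348/0.03 = 278.3 min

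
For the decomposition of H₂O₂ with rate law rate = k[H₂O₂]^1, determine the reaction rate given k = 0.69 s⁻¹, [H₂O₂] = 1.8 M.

1.242 M/s

Step 1: Identify the rate law: rate = k[H₂O₂]^1
Step 2: Substitute values: rate = 0.69 × (1.8)^1
Step 3: Calculate: rate = 0.69 × 1.8 = 1.242 M/s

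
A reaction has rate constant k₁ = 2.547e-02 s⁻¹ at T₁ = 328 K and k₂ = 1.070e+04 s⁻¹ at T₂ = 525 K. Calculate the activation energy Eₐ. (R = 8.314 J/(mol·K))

94.1 kJ/mol

Step 1: Use the two-temperature Arrhenius form: ln(k₂/k₁) = -Eₐ/R × (1/T₂ - 1/T₁)
Step 2: ln(k₂/k₁) = ln(1.070e+04/2.547e-02) = ln(420102) = 12.9483
Step 3: 1/T₂ - 1/T₁ = 1/525 - 1/328 = -1.144019e-03 K⁻¹
Step 4: Eₐ = -R × ln(k₂/k₁) / (1/T₂ - 1/T₁) = -8.314 × 12.9483 / -1.144019e-03
Step 5: Eₐ = 9.4100e+04 J/mol = 94.1 kJ/mol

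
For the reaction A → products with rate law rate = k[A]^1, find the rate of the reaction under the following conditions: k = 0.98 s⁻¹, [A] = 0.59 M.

0.5782 M/s

Step 1: Identify the rate law: rate = k[A]^1
Step 2: Substitute values: rate = 0.98 × (0.59)^1
Step 3: Calculate: rate = 0.98 × 0.59 = 0.5782 M/s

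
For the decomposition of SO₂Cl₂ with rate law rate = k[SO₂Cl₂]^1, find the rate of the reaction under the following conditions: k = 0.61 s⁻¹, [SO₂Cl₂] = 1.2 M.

0.732 M/s

Step 1: Identify the rate law: rate = k[SO₂Cl₂]^1
Step 2: Substitute values: rate = 0.61 × (1.2)^1
Step 3: Calculate: rate = 0.61 × 1.2 = 0.732 M/s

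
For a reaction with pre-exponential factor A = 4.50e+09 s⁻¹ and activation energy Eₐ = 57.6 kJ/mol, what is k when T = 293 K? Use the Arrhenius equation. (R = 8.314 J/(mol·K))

2.42e-01 s⁻¹

Step 1: Use the Arrhenius equation: k = A × exp(-Eₐ/RT)
Step 2: Convert Eₐ to J/mol: 57.6 kJ/mol = 57600 J/mol
Step 3: Calculate the exponent: -Eₐ/(RT) = -57600/(8.314 × 293) = -23.64530
Step 4: k = 4.50e+09 × exp(-23.64530)
Step 5: k = 4.50e+09 × 5.38241e-11 = 2.4221e-01 s⁻¹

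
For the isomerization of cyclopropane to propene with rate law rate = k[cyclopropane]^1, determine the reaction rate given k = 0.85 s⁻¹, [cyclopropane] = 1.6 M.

1.36 M/s

Step 1: Identify the rate law: rate = k[cyclopropane]^1
Step 2: Substitute values: rate = 0.85 × (1.6)^1
Step 3: Calculate: rate = 0.85 × 1.6 = 1.36 M/s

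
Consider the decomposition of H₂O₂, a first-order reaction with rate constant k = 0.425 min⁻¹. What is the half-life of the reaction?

1.631 min

Step 1: For a first-order reaction, t₁/₂ = ln(2)/k
Step 2: t₁/₂ = ln(2)/0.425
Step 3: t₁/₂ = 0.6931/0.425 = 1.631 min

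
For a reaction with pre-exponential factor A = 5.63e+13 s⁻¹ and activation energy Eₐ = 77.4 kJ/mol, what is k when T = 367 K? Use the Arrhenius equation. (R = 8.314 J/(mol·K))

5.42e+02 s⁻¹

Step 1: Use the Arrhenius equation: k = A × exp(-Eₐ/RT)
Step 2: Convert Eₐ to J/mol: 77.4 kJ/mol = 77400 J/mol
Step 3: Calculate the exponent: -Eₐ/(RT) = -77400/(8.314 × 367) = -25.36675
Step 4: k = 5.63e+13 × exp(-25.36675)
Step 5: k = 5.63e+13 × 9.62411e-12 = 5.4184e+02 s⁻¹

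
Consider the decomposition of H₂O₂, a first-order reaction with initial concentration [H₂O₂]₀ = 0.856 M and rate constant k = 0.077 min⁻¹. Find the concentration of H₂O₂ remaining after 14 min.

0.2913 M

Step 1: For a first-order reaction: [H₂O₂] = [H₂O₂]₀ × e^(-kt)
Step 2: [H₂O₂] = 0.856 × e^(-0.077 × 14)
Step 3: [H₂O₂] = 0.856 × e^(-1.078)
Step 4: [H₂O₂] = 0.856 × 0.340275 = 0.2913 M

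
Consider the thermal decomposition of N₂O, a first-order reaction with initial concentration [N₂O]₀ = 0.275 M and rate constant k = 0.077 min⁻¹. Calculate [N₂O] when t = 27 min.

0.03439 M

Step 1: For a first-order reaction: [N₂O] = [N₂O]₀ × e^(-kt)
Step 2: [N₂O] = 0.275 × e^(-0.077 × 27)
Step 3: [N₂O] = 0.275 × e^(-2.079)
Step 4: [N₂O] = 0.275 × 0.125055 = 0.03439 M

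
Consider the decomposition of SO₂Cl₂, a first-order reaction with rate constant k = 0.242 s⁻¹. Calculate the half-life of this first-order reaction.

2.864 s

Step 1: For a first-order reaction, t₁/₂ = ln(2)/k
Step 2: t₁/₂ = ln(2)/0.242
Step 3: t₁/₂ = 0.6931/0.242 = 2.864 s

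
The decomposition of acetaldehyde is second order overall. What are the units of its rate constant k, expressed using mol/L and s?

(mol/L)⁻¹·s⁻¹

Step 1: For overall order n, rate = k × (concentration)^n.
Step 2: Rate has units mol/L·s⁻¹; concentration term has units (mol/L)^2.
Step 3: k = rate / (concentration)^n, so units of k = (mol/L)^(1-2)·s⁻¹ = (mol/L)⁻¹·s⁻¹.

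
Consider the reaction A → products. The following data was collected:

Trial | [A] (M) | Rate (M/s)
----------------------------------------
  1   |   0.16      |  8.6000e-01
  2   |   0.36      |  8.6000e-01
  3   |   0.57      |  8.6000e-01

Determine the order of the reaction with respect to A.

zeroth order (0)

Step 1: Compare trials - when concentration changes, rate stays constant.
Step 2: rate₂/rate₁ = 8.6000e-01/8.6000e-01 = 1
Step 3: [A]₂/[A]₁ = 0.36/0.16 = 2.25
Step 4: Since rate ratio ≈ (conc ratio)^0, the reaction is zeroth order.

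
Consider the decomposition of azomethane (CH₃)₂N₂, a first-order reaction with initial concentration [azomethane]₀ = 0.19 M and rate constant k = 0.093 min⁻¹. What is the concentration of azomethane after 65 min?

0.0004502 M

Step 1: For a first-order reaction: [azomethane] = [azomethane]₀ × e^(-kt)
Step 2: [azomethane] = 0.19 × e^(-0.093 × 65)
Step 3: [azomethane] = 0.19 × e^(-6.045)
Step 4: [azomethane] = 0.19 × 0.00236968 = 0.0004502 M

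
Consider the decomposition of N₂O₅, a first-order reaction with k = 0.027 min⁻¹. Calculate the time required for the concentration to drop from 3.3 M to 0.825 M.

51.34 min

Step 1: For first-order: t = ln([N₂O₅]₀/[N₂O₅])/k
Step 2: t = ln(3.3/0.825)/0.027
Step 3: t = ln(4)/0.027
Step 4: t = 1.386/0.027 = 51.34 min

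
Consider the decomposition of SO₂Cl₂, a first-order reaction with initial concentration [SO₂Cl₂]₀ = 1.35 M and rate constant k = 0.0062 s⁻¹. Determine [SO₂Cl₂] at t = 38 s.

1.067 M

Step 1: For a first-order reaction: [SO₂Cl₂] = [SO₂Cl₂]₀ × e^(-kt)
Step 2: [SO₂Cl₂] = 1.35 × e^(-0.0062 × 38)
Step 3: [SO₂Cl₂] = 1.35 × e^(-0.2356)
Step 4: [SO₂Cl₂] = 1.35 × 0.790097 = 1.067 M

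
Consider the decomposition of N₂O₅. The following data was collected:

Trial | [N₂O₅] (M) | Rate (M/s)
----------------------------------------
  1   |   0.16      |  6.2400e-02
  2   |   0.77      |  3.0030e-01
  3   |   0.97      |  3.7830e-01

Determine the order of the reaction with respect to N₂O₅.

first order (1)

Step 1: Compare trials to find order n where rate₂/rate₁ = ([N₂O₅]₂/[N₂O₅]₁)^n
Step 2: rate₂/rate₁ = 3.0030e-01/6.2400e-02 = 4.812
Step 3: [N₂O₅]₂/[N₂O₅]₁ = 0.77/0.16 = 4.812
Step 4: n = ln(4.812)/ln(4.812) = 1.00 ≈ 1
Step 5: The reaction is first order in N₂O₅.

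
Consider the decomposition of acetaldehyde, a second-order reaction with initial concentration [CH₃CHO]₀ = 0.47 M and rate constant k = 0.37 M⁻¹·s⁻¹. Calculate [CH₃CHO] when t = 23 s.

0.09401 M

Step 1: For a second-order reaction: 1/[CH₃CHO] = 1/[CH₃CHO]₀ + kt
Step 2: 1/[CH₃CHO] = 1/0.47 + 0.37 × 23
Step 3: 1/[CH₃CHO] = 2.128 + 8.51 = 10.64
Step 4: [CH₃CHO] = 1/10.64 = 0.09401 M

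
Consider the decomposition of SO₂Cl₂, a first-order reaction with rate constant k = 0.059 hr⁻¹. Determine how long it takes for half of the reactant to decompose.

11.75 hr

Step 1: For a first-order reaction, t₁/₂ = ln(2)/k
Step 2: t₁/₂ = ln(2)/0.059
Step 3: t₁/₂ = 0.6931/0.059 = 11.75 hr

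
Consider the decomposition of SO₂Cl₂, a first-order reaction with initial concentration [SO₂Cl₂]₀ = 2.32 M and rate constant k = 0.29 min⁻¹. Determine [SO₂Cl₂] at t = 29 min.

0.0005165 M

Step 1: For a first-order reaction: [SO₂Cl₂] = [SO₂Cl₂]₀ × e^(-kt)
Step 2: [SO₂Cl₂] = 2.32 × e^(-0.29 × 29)
Step 3: [SO₂Cl₂] = 2.32 × e^(-8.41)
Step 4: [SO₂Cl₂] = 2.32 × 0.00022263 = 0.0005165 M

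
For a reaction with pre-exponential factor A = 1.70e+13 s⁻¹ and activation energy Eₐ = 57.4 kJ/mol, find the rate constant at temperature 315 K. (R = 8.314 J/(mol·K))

5.15e+03 s⁻¹

Step 1: Use the Arrhenius equation: k = A × exp(-Eₐ/RT)
Step 2: Convert Eₐ to J/mol: 57.4 kJ/mol = 57400 J/mol
Step 3: Calculate the exponent: -Eₐ/(RT) = -57400/(8.314 × 315) = -21.91752
Step 4: k = 1.70e+13 × exp(-21.91752)
Step 5: k = 1.70e+13 × 3.02930e-10 = 5.1498e+03 s⁻¹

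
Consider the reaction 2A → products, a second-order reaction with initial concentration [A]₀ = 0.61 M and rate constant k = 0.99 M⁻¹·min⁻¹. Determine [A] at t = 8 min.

0.1046 M

Step 1: For a second-order reaction: 1/[A] = 1/[A]₀ + kt
Step 2: 1/[A] = 1/0.61 + 0.99 × 8
Step 3: 1/[A] = 1.639 + 7.92 = 9.559
Step 4: [A] = 1/9.559 = 0.1046 M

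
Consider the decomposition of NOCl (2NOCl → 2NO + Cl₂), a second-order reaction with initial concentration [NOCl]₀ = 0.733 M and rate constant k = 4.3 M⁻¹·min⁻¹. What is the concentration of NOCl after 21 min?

0.01091 M

Step 1: For a second-order reaction: 1/[NOCl] = 1/[NOCl]₀ + kt
Step 2: 1/[NOCl] = 1/0.733 + 4.3 × 21
Step 3: 1/[NOCl] = 1.364 + 90.3 = 91.66
Step 4: [NOCl] = 1/91.66 = 0.01091 M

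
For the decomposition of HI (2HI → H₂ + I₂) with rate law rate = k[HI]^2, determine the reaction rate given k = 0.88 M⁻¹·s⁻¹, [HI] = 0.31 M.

0.08457 M/s

Step 1: Identify the rate law: rate = k[HI]^2
Step 2: Substitute values: rate = 0.88 × (0.31)^2
Step 3: Calculate: rate = 0.88 × 0.0961 = 0.084568 M/s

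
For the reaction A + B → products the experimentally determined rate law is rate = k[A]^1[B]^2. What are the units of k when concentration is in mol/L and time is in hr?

(mol/L)⁻²·hr⁻¹

Step 1: Overall order = 1 + 2 = 3.
Step 2: rate has units mol/L·hr⁻¹; [A]^1[B]^2 has units (mol/L)^3.
Step 3: k = rate/([A]^1[B]^2), so units of k = (mol/L)^(1-3)·hr⁻¹ = (mol/L)⁻²·hr⁻¹.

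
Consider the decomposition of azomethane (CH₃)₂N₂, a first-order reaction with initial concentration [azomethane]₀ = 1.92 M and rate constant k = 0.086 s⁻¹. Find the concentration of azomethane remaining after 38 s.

0.07312 M

Step 1: For a first-order reaction: [azomethane] = [azomethane]₀ × e^(-kt)
Step 2: [azomethane] = 1.92 × e^(-0.086 × 38)
Step 3: [azomethane] = 1.92 × e^(-3.268)
Step 4: [azomethane] = 1.92 × 0.0380825 = 0.07312 M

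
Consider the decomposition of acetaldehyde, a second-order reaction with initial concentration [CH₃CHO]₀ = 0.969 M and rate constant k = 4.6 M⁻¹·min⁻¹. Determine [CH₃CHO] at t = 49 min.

0.004416 M

Step 1: For a second-order reaction: 1/[CH₃CHO] = 1/[CH₃CHO]₀ + kt
Step 2: 1/[CH₃CHO] = 1/0.969 + 4.6 × 49
Step 3: 1/[CH₃CHO] = 1.032 + 225.4 = 226.4
Step 4: [CH₃CHO] = 1/226.4 = 0.004416 M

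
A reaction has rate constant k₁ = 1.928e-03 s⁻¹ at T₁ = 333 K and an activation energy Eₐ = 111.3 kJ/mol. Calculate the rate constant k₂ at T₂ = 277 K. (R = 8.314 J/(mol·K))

5.694e-07 s⁻¹

Step 1: Use the two-temperature Arrhenius form: ln(k₂/k₁) = -Eₐ/R × (1/T₂ - 1/T₁)
Step 2: Convert Eₐ to J/mol: 111.3 kJ/mol = 111300 J/mol
Step 3: 1/T₂ - 1/T₁ = 1/277 - 1/333 = 6.071053e-04 K⁻¹
Step 4: ln(k₂/k₁) = -111300/8.314 × 6.071053e-04 = -8.12735
Step 5: k₂ = k₁ × exp(-8.12735) = 1.928e-03 × 2.95350e-04 = 5.694e-07 s⁻¹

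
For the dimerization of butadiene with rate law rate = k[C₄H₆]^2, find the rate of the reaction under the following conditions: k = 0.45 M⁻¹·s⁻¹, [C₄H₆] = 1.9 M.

1.625 M/s

Step 1: Identify the rate law: rate = k[C₄H₆]^2
Step 2: Substitute values: rate = 0.45 × (1.9)^2
Step 3: Calculate: rate = 0.45 × 3.61 = 1.6245 M/s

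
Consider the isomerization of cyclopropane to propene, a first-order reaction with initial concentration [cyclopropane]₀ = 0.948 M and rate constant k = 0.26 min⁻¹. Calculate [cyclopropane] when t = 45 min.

7.863e-06 M

Step 1: For a first-order reaction: [cyclopropane] = [cyclopropane]₀ × e^(-kt)
Step 2: [cyclopropane] = 0.948 × e^(-0.26 × 45)
Step 3: [cyclopropane] = 0.948 × e^(-11.7)
Step 4: [cyclopropane] = 0.948 × 8.29382e-06 = 7.863e-06 M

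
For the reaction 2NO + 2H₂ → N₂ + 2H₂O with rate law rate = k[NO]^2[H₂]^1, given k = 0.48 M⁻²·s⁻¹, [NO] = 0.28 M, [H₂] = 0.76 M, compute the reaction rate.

0.0286 M/s

Step 1: The rate law is rate = k[NO]^2[H₂]^1
Step 2: Substitute: rate = 0.48 × (0.28)^2 × (0.76)^1
Step 3: rate = 0.48 × 0.0784 × 0.76 = 0.0286003 M/s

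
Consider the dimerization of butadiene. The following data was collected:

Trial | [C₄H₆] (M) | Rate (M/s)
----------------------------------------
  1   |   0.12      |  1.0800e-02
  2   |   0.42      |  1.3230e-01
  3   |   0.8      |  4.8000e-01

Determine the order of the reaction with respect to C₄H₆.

second order (2)

Step 1: Compare trials to find order n where rate₂/rate₁ = ([C₄H₆]₂/[C₄H₆]₁)^n
Step 2: rate₂/rate₁ = 1.3230e-01/1.0800e-02 = 12.25
Step 3: [C₄H₆]₂/[C₄H₆]₁ = 0.42/0.12 = 3.5
Step 4: n = ln(12.25)/ln(3.5) = 2.00 ≈ 2
Step 5: The reaction is second order in C₄H₆.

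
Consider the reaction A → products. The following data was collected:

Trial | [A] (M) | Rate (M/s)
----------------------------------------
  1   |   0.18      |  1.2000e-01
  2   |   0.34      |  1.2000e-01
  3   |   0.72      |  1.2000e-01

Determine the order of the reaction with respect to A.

zeroth order (0)

Step 1: Compare trials - when concentration changes, rate stays constant.
Step 2: rate₂/rate₁ = 1.2000e-01/1.2000e-01 = 1
Step 3: [A]₂/[A]₁ = 0.34/0.18 = 1.889
Step 4: Since rate ratio ≈ (conc ratio)^0, the reaction is zeroth order.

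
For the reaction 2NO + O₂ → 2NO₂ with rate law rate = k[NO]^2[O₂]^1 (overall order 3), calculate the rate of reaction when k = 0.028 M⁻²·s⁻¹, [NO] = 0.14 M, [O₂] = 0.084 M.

4.61e-05 M/s

Step 1: The rate law is rate = k[NO]^2[O₂]^1, overall order = 2+1 = 3
Step 2: Substitute values: rate = 0.028 × (0.14)^2 × (0.084)^1
Step 3: rate = 0.028 × 0.0196 × 0.084 = 4.60992e-05 M/s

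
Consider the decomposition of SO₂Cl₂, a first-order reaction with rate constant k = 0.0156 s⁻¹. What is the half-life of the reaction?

44.43 s

Step 1: For a first-order reaction, t₁/₂ = ln(2)/k
Step 2: t₁/₂ = ln(2)/0.0156
Step 3: t₁/₂ = 0.6931/0.0156 = 44.43 s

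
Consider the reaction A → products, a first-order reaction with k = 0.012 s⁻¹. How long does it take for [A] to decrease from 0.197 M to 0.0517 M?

111.5 s

Step 1: For first-order: t = ln([A]₀/[A])/k
Step 2: t = ln(0.197/0.0517)/0.012
Step 3: t = ln(3.81)/0.012
Step 4: t = 1.338/0.012 = 111.5 s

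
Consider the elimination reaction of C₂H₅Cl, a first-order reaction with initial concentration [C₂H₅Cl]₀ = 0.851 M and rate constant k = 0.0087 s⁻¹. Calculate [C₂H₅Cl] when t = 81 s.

0.4206 M

Step 1: For a first-order reaction: [C₂H₅Cl] = [C₂H₅Cl]₀ × e^(-kt)
Step 2: [C₂H₅Cl] = 0.851 × e^(-0.0087 × 81)
Step 3: [C₂H₅Cl] = 0.851 × e^(-0.7047)
Step 4: [C₂H₅Cl] = 0.851 × 0.494257 = 0.4206 M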